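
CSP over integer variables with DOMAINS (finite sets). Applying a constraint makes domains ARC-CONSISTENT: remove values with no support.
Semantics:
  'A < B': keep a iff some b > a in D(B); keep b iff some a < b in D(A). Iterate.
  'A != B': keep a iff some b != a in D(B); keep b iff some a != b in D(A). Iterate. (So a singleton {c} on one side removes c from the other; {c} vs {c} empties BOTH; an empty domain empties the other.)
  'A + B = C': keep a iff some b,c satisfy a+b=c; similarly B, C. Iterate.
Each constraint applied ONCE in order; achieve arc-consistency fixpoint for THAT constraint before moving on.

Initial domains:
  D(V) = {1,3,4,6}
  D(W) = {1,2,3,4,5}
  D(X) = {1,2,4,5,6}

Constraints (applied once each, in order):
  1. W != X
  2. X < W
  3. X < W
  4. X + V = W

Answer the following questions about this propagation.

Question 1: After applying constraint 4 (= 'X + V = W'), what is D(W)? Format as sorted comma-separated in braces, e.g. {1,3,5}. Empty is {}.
Answer: {2,3,4,5}

Derivation:
Constraint 1 (W != X) on D(W)={1,2,3,4,5} D(X)={1,2,4,5,6}: no change
Constraint 2 (X < W) on D(X)={1,2,4,5,6} D(W)={1,2,3,4,5}: X {1,2,4,5,6}->{1,2,4}; W {1,2,3,4,5}->{2,3,4,5}
Constraint 3 (X < W) on D(X)={1,2,4} D(W)={2,3,4,5}: no change
Constraint 4 (X + V = W) on D(X)={1,2,4} D(V)={1,3,4,6} D(W)={2,3,4,5}: V {1,3,4,6}->{1,3,4}
So after constraint 4: D(W) = {2,3,4,5}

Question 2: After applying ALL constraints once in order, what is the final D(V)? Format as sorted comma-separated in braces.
Constraint 1 (W != X) on D(W)={1,2,3,4,5} D(X)={1,2,4,5,6}: no change
Constraint 2 (X < W) on D(X)={1,2,4,5,6} D(W)={1,2,3,4,5}: X {1,2,4,5,6}->{1,2,4}; W {1,2,3,4,5}->{2,3,4,5}
Constraint 3 (X < W) on D(X)={1,2,4} D(W)={2,3,4,5}: no change
Constraint 4 (X + V = W) on D(X)={1,2,4} D(V)={1,3,4,6} D(W)={2,3,4,5}: V {1,3,4,6}->{1,3,4}
So after all 4 constraints: D(V) = {1,3,4}

Answer: {1,3,4}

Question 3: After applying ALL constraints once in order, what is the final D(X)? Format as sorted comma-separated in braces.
Answer: {1,2,4}

Derivation:
Constraint 1 (W != X) on D(W)={1,2,3,4,5} D(X)={1,2,4,5,6}: no change
Constraint 2 (X < W) on D(X)={1,2,4,5,6} D(W)={1,2,3,4,5}: X {1,2,4,5,6}->{1,2,4}; W {1,2,3,4,5}->{2,3,4,5}
Constraint 3 (X < W) on D(X)={1,2,4} D(W)={2,3,4,5}: no change
Constraint 4 (X + V = W) on D(X)={1,2,4} D(V)={1,3,4,6} D(W)={2,3,4,5}: V {1,3,4,6}->{1,3,4}
So after all 4 constraints: D(X) = {1,2,4}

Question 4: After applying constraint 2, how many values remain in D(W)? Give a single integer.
Constraint 1 (W != X) on D(W)={1,2,3,4,5} D(X)={1,2,4,5,6}: no change
Constraint 2 (X < W) on D(X)={1,2,4,5,6} D(W)={1,2,3,4,5}: X {1,2,4,5,6}->{1,2,4}; W {1,2,3,4,5}->{2,3,4,5}
So after constraint 2: D(W)={2,3,4,5}, size = 4

Answer: 4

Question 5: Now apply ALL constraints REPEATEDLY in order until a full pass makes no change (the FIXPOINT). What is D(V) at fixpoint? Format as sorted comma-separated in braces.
pass 0 (initial): D(V)={1,3,4,6}
pass 1: V {1,3,4,6}->{1,3,4}; W {1,2,3,4,5}->{2,3,4,5}; X {1,2,4,5,6}->{1,2,4}
pass 2: no change
Fixpoint after 2 passes: D(V) = {1,3,4}

Answer: {1,3,4}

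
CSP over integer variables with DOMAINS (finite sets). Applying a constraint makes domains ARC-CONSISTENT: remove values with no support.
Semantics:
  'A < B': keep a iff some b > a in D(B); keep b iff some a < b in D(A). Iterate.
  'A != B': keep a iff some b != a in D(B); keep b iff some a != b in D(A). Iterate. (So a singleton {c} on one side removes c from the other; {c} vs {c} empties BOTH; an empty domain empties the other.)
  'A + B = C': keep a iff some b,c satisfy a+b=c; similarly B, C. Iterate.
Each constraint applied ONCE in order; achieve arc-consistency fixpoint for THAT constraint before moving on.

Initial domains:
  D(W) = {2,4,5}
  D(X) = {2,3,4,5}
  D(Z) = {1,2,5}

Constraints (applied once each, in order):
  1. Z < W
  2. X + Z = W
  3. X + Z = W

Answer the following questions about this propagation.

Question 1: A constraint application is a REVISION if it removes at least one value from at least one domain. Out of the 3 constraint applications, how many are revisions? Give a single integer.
Constraint 1 (Z < W) on D(Z)={1,2,5} D(W)={2,4,5}: Z {1,2,5}->{1,2} => REVISION
Constraint 2 (X + Z = W) on D(X)={2,3,4,5} D(Z)={1,2} D(W)={2,4,5}: X {2,3,4,5}->{2,3,4}; W {2,4,5}->{4,5} => REVISION
Constraint 3 (X + Z = W) on D(X)={2,3,4} D(Z)={1,2} D(W)={4,5}: no change => not a revision
Total revisions = 2

Answer: 2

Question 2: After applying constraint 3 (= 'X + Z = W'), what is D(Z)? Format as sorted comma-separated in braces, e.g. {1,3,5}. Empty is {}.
Answer: {1,2}

Derivation:
Constraint 1 (Z < W) on D(Z)={1,2,5} D(W)={2,4,5}: Z {1,2,5}->{1,2}
Constraint 2 (X + Z = W) on D(X)={2,3,4,5} D(Z)={1,2} D(W)={2,4,5}: X {2,3,4,5}->{2,3,4}; W {2,4,5}->{4,5}
Constraint 3 (X + Z = W) on D(X)={2,3,4} D(Z)={1,2} D(W)={4,5}: no change
So after constraint 3: D(Z) = {1,2}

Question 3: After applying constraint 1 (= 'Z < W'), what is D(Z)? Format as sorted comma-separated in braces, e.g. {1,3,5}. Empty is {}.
Answer: {1,2}

Derivation:
Constraint 1 (Z < W) on D(Z)={1,2,5} D(W)={2,4,5}: Z {1,2,5}->{1,2}
So after constraint 1: D(Z) = {1,2}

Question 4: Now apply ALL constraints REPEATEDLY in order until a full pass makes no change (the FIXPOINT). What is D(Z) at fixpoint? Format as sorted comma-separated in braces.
Answer: {1,2}

Derivation:
pass 0 (initial): D(Z)={1,2,5}
pass 1: W {2,4,5}->{4,5}; X {2,3,4,5}->{2,3,4}; Z {1,2,5}->{1,2}
pass 2: no change
Fixpoint after 2 passes: D(Z) = {1,2}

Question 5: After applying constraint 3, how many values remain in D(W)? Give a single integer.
Constraint 1 (Z < W) on D(Z)={1,2,5} D(W)={2,4,5}: Z {1,2,5}->{1,2}
Constraint 2 (X + Z = W) on D(X)={2,3,4,5} D(Z)={1,2} D(W)={2,4,5}: X {2,3,4,5}->{2,3,4}; W {2,4,5}->{4,5}
Constraint 3 (X + Z = W) on D(X)={2,3,4} D(Z)={1,2} D(W)={4,5}: no change
So after constraint 3: D(W)={4,5}, size = 2

Answer: 2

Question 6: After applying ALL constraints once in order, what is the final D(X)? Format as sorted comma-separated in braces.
Answer: {2,3,4}

Derivation:
Constraint 1 (Z < W) on D(Z)={1,2,5} D(W)={2,4,5}: Z {1,2,5}->{1,2}
Constraint 2 (X + Z = W) on D(X)={2,3,4,5} D(Z)={1,2} D(W)={2,4,5}: X {2,3,4,5}->{2,3,4}; W {2,4,5}->{4,5}
Constraint 3 (X + Z = W) on D(X)={2,3,4} D(Z)={1,2} D(W)={4,5}: no change
So after all 3 constraints: D(X) = {2,3,4}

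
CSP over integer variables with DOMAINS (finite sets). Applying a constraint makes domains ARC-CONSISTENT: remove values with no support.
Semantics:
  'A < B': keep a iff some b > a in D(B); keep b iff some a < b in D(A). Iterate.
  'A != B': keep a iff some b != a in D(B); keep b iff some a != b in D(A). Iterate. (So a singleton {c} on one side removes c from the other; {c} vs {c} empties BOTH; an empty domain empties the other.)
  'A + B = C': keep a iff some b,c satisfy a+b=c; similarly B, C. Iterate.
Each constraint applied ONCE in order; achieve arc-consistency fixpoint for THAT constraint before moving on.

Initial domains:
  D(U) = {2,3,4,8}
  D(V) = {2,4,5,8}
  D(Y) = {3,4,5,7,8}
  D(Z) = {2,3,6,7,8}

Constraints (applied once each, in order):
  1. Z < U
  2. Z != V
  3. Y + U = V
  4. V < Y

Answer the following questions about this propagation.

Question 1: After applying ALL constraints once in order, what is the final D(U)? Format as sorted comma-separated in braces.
Constraint 1 (Z < U) on D(Z)={2,3,6,7,8} D(U)={2,3,4,8}: Z {2,3,6,7,8}->{2,3,6,7}; U {2,3,4,8}->{3,4,8}
Constraint 2 (Z != V) on D(Z)={2,3,6,7} D(V)={2,4,5,8}: no change
Constraint 3 (Y + U = V) on D(Y)={3,4,5,7,8} D(U)={3,4,8} D(V)={2,4,5,8}: Y {3,4,5,7,8}->{4,5}; U {3,4,8}->{3,4}; V {2,4,5,8}->{8}
Constraint 4 (V < Y) on D(V)={8} D(Y)={4,5}: V {8}->{}; Y {4,5}->{}
So after all 4 constraints: D(U) = {3,4}

Answer: {3,4}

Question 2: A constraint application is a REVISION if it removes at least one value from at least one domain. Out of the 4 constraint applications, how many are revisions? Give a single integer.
Constraint 1 (Z < U) on D(Z)={2,3,6,7,8} D(U)={2,3,4,8}: Z {2,3,6,7,8}->{2,3,6,7}; U {2,3,4,8}->{3,4,8} => REVISION
Constraint 2 (Z != V) on D(Z)={2,3,6,7} D(V)={2,4,5,8}: no change => not a revision
Constraint 3 (Y + U = V) on D(Y)={3,4,5,7,8} D(U)={3,4,8} D(V)={2,4,5,8}: Y {3,4,5,7,8}->{4,5}; U {3,4,8}->{3,4}; V {2,4,5,8}->{8} => REVISION
Constraint 4 (V < Y) on D(V)={8} D(Y)={4,5}: V {8}->{}; Y {4,5}->{} => REVISION
Total revisions = 3

Answer: 3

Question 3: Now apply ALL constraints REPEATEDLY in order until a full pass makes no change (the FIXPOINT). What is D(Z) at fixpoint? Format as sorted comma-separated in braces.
pass 0 (initial): D(Z)={2,3,6,7,8}
pass 1: U {2,3,4,8}->{3,4}; V {2,4,5,8}->{}; Y {3,4,5,7,8}->{}; Z {2,3,6,7,8}->{2,3,6,7}
pass 2: U {3,4}->{}; Z {2,3,6,7}->{}
pass 3: no change
Fixpoint after 3 passes: D(Z) = {}

Answer: {}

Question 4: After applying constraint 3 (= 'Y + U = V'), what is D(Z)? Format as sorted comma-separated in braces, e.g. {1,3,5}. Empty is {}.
Answer: {2,3,6,7}

Derivation:
Constraint 1 (Z < U) on D(Z)={2,3,6,7,8} D(U)={2,3,4,8}: Z {2,3,6,7,8}->{2,3,6,7}; U {2,3,4,8}->{3,4,8}
Constraint 2 (Z != V) on D(Z)={2,3,6,7} D(V)={2,4,5,8}: no change
Constraint 3 (Y + U = V) on D(Y)={3,4,5,7,8} D(U)={3,4,8} D(V)={2,4,5,8}: Y {3,4,5,7,8}->{4,5}; U {3,4,8}->{3,4}; V {2,4,5,8}->{8}
So after constraint 3: D(Z) = {2,3,6,7}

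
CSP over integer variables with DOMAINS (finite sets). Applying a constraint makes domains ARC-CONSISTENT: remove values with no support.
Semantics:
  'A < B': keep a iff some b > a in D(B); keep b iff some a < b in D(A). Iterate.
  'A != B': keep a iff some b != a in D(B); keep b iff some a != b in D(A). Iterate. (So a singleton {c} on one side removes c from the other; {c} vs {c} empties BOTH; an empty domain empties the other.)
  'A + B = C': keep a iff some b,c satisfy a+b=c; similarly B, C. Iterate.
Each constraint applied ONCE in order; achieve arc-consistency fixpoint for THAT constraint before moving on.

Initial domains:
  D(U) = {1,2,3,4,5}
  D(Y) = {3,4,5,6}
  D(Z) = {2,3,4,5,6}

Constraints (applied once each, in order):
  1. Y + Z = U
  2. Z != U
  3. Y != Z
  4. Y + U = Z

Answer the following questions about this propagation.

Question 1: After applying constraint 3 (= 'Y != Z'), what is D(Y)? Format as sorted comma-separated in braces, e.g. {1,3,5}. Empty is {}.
Answer: {3}

Derivation:
Constraint 1 (Y + Z = U) on D(Y)={3,4,5,6} D(Z)={2,3,4,5,6} D(U)={1,2,3,4,5}: Y {3,4,5,6}->{3}; Z {2,3,4,5,6}->{2}; U {1,2,3,4,5}->{5}
Constraint 2 (Z != U) on D(Z)={2} D(U)={5}: no change
Constraint 3 (Y != Z) on D(Y)={3} D(Z)={2}: no change
So after constraint 3: D(Y) = {3}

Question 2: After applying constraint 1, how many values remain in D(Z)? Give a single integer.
Answer: 1

Derivation:
Constraint 1 (Y + Z = U) on D(Y)={3,4,5,6} D(Z)={2,3,4,5,6} D(U)={1,2,3,4,5}: Y {3,4,5,6}->{3}; Z {2,3,4,5,6}->{2}; U {1,2,3,4,5}->{5}
So after constraint 1: D(Z)={2}, size = 1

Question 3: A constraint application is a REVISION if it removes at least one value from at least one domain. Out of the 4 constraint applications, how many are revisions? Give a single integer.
Constraint 1 (Y + Z = U) on D(Y)={3,4,5,6} D(Z)={2,3,4,5,6} D(U)={1,2,3,4,5}: Y {3,4,5,6}->{3}; Z {2,3,4,5,6}->{2}; U {1,2,3,4,5}->{5} => REVISION
Constraint 2 (Z != U) on D(Z)={2} D(U)={5}: no change => not a revision
Constraint 3 (Y != Z) on D(Y)={3} D(Z)={2}: no change => not a revision
Constraint 4 (Y + U = Z) on D(Y)={3} D(U)={5} D(Z)={2}: Y {3}->{}; U {5}->{}; Z {2}->{} => REVISION
Total revisions = 2

Answer: 2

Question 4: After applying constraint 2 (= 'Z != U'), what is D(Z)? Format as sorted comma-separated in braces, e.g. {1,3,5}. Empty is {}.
Constraint 1 (Y + Z = U) on D(Y)={3,4,5,6} D(Z)={2,3,4,5,6} D(U)={1,2,3,4,5}: Y {3,4,5,6}->{3}; Z {2,3,4,5,6}->{2}; U {1,2,3,4,5}->{5}
Constraint 2 (Z != U) on D(Z)={2} D(U)={5}: no change
So after constraint 2: D(Z) = {2}

Answer: {2}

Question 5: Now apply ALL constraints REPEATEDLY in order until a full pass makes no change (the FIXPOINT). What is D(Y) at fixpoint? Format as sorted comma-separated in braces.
pass 0 (initial): D(Y)={3,4,5,6}
pass 1: U {1,2,3,4,5}->{}; Y {3,4,5,6}->{}; Z {2,3,4,5,6}->{}
pass 2: no change
Fixpoint after 2 passes: D(Y) = {}

Answer: {}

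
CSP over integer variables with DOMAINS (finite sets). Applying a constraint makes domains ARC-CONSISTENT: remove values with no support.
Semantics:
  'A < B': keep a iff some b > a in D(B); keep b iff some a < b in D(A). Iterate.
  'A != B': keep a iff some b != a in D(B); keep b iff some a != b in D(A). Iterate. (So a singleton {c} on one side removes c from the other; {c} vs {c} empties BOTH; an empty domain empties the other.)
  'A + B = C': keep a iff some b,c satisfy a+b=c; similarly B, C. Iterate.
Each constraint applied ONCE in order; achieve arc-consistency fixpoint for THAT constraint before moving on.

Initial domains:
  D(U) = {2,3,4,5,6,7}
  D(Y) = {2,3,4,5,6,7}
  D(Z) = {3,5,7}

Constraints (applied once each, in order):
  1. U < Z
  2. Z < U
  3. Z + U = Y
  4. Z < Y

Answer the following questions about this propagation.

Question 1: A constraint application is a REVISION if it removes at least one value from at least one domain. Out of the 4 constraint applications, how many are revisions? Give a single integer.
Answer: 3

Derivation:
Constraint 1 (U < Z) on D(U)={2,3,4,5,6,7} D(Z)={3,5,7}: U {2,3,4,5,6,7}->{2,3,4,5,6} => REVISION
Constraint 2 (Z < U) on D(Z)={3,5,7} D(U)={2,3,4,5,6}: Z {3,5,7}->{3,5}; U {2,3,4,5,6}->{4,5,6} => REVISION
Constraint 3 (Z + U = Y) on D(Z)={3,5} D(U)={4,5,6} D(Y)={2,3,4,5,6,7}: Z {3,5}->{3}; U {4,5,6}->{4}; Y {2,3,4,5,6,7}->{7} => REVISION
Constraint 4 (Z < Y) on D(Z)={3} D(Y)={7}: no change => not a revision
Total revisions = 3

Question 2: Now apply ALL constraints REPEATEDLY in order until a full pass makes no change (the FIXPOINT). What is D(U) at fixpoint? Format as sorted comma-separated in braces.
pass 0 (initial): D(U)={2,3,4,5,6,7}
pass 1: U {2,3,4,5,6,7}->{4}; Y {2,3,4,5,6,7}->{7}; Z {3,5,7}->{3}
pass 2: U {4}->{}; Y {7}->{}; Z {3}->{}
pass 3: no change
Fixpoint after 3 passes: D(U) = {}

Answer: {}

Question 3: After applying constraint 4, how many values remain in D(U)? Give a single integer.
Constraint 1 (U < Z) on D(U)={2,3,4,5,6,7} D(Z)={3,5,7}: U {2,3,4,5,6,7}->{2,3,4,5,6}
Constraint 2 (Z < U) on D(Z)={3,5,7} D(U)={2,3,4,5,6}: Z {3,5,7}->{3,5}; U {2,3,4,5,6}->{4,5,6}
Constraint 3 (Z + U = Y) on D(Z)={3,5} D(U)={4,5,6} D(Y)={2,3,4,5,6,7}: Z {3,5}->{3}; U {4,5,6}->{4}; Y {2,3,4,5,6,7}->{7}
Constraint 4 (Z < Y) on D(Z)={3} D(Y)={7}: no change
So after constraint 4: D(U)={4}, size = 1

Answer: 1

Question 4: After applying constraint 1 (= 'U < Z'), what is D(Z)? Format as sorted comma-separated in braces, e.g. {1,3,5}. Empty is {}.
Constraint 1 (U < Z) on D(U)={2,3,4,5,6,7} D(Z)={3,5,7}: U {2,3,4,5,6,7}->{2,3,4,5,6}
So after constraint 1: D(Z) = {3,5,7}

Answer: {3,5,7}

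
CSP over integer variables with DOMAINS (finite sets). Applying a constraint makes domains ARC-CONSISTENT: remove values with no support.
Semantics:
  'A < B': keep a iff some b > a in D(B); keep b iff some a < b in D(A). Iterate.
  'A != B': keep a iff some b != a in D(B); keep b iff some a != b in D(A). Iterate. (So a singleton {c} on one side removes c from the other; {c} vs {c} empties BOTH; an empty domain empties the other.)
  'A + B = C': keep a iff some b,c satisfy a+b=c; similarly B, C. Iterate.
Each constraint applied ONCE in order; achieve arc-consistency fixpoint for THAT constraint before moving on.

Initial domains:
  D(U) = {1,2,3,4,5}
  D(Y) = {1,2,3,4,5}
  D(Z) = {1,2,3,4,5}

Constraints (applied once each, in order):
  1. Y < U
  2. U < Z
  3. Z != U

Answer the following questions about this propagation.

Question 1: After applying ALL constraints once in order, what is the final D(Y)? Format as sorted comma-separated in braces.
Constraint 1 (Y < U) on D(Y)={1,2,3,4,5} D(U)={1,2,3,4,5}: Y {1,2,3,4,5}->{1,2,3,4}; U {1,2,3,4,5}->{2,3,4,5}
Constraint 2 (U < Z) on D(U)={2,3,4,5} D(Z)={1,2,3,4,5}: U {2,3,4,5}->{2,3,4}; Z {1,2,3,4,5}->{3,4,5}
Constraint 3 (Z != U) on D(Z)={3,4,5} D(U)={2,3,4}: no change
So after all 3 constraints: D(Y) = {1,2,3,4}

Answer: {1,2,3,4}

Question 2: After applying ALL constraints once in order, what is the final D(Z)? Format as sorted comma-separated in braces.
Constraint 1 (Y < U) on D(Y)={1,2,3,4,5} D(U)={1,2,3,4,5}: Y {1,2,3,4,5}->{1,2,3,4}; U {1,2,3,4,5}->{2,3,4,5}
Constraint 2 (U < Z) on D(U)={2,3,4,5} D(Z)={1,2,3,4,5}: U {2,3,4,5}->{2,3,4}; Z {1,2,3,4,5}->{3,4,5}
Constraint 3 (Z != U) on D(Z)={3,4,5} D(U)={2,3,4}: no change
So after all 3 constraints: D(Z) = {3,4,5}

Answer: {3,4,5}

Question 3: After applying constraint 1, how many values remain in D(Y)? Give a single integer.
Constraint 1 (Y < U) on D(Y)={1,2,3,4,5} D(U)={1,2,3,4,5}: Y {1,2,3,4,5}->{1,2,3,4}; U {1,2,3,4,5}->{2,3,4,5}
So after constraint 1: D(Y)={1,2,3,4}, size = 4

Answer: 4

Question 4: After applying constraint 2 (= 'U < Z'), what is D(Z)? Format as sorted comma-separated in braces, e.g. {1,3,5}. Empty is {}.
Constraint 1 (Y < U) on D(Y)={1,2,3,4,5} D(U)={1,2,3,4,5}: Y {1,2,3,4,5}->{1,2,3,4}; U {1,2,3,4,5}->{2,3,4,5}
Constraint 2 (U < Z) on D(U)={2,3,4,5} D(Z)={1,2,3,4,5}: U {2,3,4,5}->{2,3,4}; Z {1,2,3,4,5}->{3,4,5}
So after constraint 2: D(Z) = {3,4,5}

Answer: {3,4,5}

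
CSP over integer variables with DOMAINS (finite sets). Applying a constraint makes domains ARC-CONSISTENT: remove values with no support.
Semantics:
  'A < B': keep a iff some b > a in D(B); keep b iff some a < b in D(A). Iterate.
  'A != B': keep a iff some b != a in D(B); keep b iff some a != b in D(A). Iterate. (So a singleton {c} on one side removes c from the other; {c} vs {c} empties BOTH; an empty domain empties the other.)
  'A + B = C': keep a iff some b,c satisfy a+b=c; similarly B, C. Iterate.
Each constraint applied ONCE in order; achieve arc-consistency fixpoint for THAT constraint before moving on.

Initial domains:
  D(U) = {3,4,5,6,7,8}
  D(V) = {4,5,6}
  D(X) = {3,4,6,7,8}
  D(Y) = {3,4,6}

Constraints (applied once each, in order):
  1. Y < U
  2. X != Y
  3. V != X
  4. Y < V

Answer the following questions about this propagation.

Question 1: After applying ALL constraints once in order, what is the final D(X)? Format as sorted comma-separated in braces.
Constraint 1 (Y < U) on D(Y)={3,4,6} D(U)={3,4,5,6,7,8}: U {3,4,5,6,7,8}->{4,5,6,7,8}
Constraint 2 (X != Y) on D(X)={3,4,6,7,8} D(Y)={3,4,6}: no change
Constraint 3 (V != X) on D(V)={4,5,6} D(X)={3,4,6,7,8}: no change
Constraint 4 (Y < V) on D(Y)={3,4,6} D(V)={4,5,6}: Y {3,4,6}->{3,4}
So after all 4 constraints: D(X) = {3,4,6,7,8}

Answer: {3,4,6,7,8}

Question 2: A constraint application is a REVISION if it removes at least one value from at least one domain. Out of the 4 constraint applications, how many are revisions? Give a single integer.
Answer: 2

Derivation:
Constraint 1 (Y < U) on D(Y)={3,4,6} D(U)={3,4,5,6,7,8}: U {3,4,5,6,7,8}->{4,5,6,7,8} => REVISION
Constraint 2 (X != Y) on D(X)={3,4,6,7,8} D(Y)={3,4,6}: no change => not a revision
Constraint 3 (V != X) on D(V)={4,5,6} D(X)={3,4,6,7,8}: no change => not a revision
Constraint 4 (Y < V) on D(Y)={3,4,6} D(V)={4,5,6}: Y {3,4,6}->{3,4} => REVISION
Total revisions = 2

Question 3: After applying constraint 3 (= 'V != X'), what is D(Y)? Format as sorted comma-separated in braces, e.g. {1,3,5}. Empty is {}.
Answer: {3,4,6}

Derivation:
Constraint 1 (Y < U) on D(Y)={3,4,6} D(U)={3,4,5,6,7,8}: U {3,4,5,6,7,8}->{4,5,6,7,8}
Constraint 2 (X != Y) on D(X)={3,4,6,7,8} D(Y)={3,4,6}: no change
Constraint 3 (V != X) on D(V)={4,5,6} D(X)={3,4,6,7,8}: no change
So after constraint 3: D(Y) = {3,4,6}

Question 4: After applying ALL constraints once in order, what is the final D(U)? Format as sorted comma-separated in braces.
Constraint 1 (Y < U) on D(Y)={3,4,6} D(U)={3,4,5,6,7,8}: U {3,4,5,6,7,8}->{4,5,6,7,8}
Constraint 2 (X != Y) on D(X)={3,4,6,7,8} D(Y)={3,4,6}: no change
Constraint 3 (V != X) on D(V)={4,5,6} D(X)={3,4,6,7,8}: no change
Constraint 4 (Y < V) on D(Y)={3,4,6} D(V)={4,5,6}: Y {3,4,6}->{3,4}
So after all 4 constraints: D(U) = {4,5,6,7,8}

Answer: {4,5,6,7,8}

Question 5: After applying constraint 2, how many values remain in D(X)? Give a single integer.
Answer: 5

Derivation:
Constraint 1 (Y < U) on D(Y)={3,4,6} D(U)={3,4,5,6,7,8}: U {3,4,5,6,7,8}->{4,5,6,7,8}
Constraint 2 (X != Y) on D(X)={3,4,6,7,8} D(Y)={3,4,6}: no change
So after constraint 2: D(X)={3,4,6,7,8}, size = 5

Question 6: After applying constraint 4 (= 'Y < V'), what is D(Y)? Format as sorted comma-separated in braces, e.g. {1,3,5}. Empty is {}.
Constraint 1 (Y < U) on D(Y)={3,4,6} D(U)={3,4,5,6,7,8}: U {3,4,5,6,7,8}->{4,5,6,7,8}
Constraint 2 (X != Y) on D(X)={3,4,6,7,8} D(Y)={3,4,6}: no change
Constraint 3 (V != X) on D(V)={4,5,6} D(X)={3,4,6,7,8}: no change
Constraint 4 (Y < V) on D(Y)={3,4,6} D(V)={4,5,6}: Y {3,4,6}->{3,4}
So after constraint 4: D(Y) = {3,4}

Answer: {3,4}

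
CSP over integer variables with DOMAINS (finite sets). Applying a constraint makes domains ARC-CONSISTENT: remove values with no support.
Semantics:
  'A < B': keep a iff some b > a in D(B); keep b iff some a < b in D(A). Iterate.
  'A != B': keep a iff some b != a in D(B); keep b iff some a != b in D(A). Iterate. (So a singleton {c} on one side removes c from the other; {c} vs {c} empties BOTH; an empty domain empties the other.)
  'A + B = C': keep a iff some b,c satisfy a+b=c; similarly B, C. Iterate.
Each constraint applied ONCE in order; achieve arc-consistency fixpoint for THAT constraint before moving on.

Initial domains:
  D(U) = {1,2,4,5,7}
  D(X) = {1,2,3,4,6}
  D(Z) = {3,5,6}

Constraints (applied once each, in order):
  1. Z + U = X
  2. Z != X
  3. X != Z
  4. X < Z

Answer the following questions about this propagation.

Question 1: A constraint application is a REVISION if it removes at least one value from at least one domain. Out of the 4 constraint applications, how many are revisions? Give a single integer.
Answer: 2

Derivation:
Constraint 1 (Z + U = X) on D(Z)={3,5,6} D(U)={1,2,4,5,7} D(X)={1,2,3,4,6}: Z {3,5,6}->{3,5}; U {1,2,4,5,7}->{1}; X {1,2,3,4,6}->{4,6} => REVISION
Constraint 2 (Z != X) on D(Z)={3,5} D(X)={4,6}: no change => not a revision
Constraint 3 (X != Z) on D(X)={4,6} D(Z)={3,5}: no change => not a revision
Constraint 4 (X < Z) on D(X)={4,6} D(Z)={3,5}: X {4,6}->{4}; Z {3,5}->{5} => REVISION
Total revisions = 2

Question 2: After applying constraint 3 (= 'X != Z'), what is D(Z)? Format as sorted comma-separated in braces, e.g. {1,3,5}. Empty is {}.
Constraint 1 (Z + U = X) on D(Z)={3,5,6} D(U)={1,2,4,5,7} D(X)={1,2,3,4,6}: Z {3,5,6}->{3,5}; U {1,2,4,5,7}->{1}; X {1,2,3,4,6}->{4,6}
Constraint 2 (Z != X) on D(Z)={3,5} D(X)={4,6}: no change
Constraint 3 (X != Z) on D(X)={4,6} D(Z)={3,5}: no change
So after constraint 3: D(Z) = {3,5}

Answer: {3,5}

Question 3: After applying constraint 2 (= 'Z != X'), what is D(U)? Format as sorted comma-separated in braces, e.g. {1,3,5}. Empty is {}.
Constraint 1 (Z + U = X) on D(Z)={3,5,6} D(U)={1,2,4,5,7} D(X)={1,2,3,4,6}: Z {3,5,6}->{3,5}; U {1,2,4,5,7}->{1}; X {1,2,3,4,6}->{4,6}
Constraint 2 (Z != X) on D(Z)={3,5} D(X)={4,6}: no change
So after constraint 2: D(U) = {1}

Answer: {1}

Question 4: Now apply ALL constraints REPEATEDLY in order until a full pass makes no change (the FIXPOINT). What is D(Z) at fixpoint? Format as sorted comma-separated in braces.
Answer: {}

Derivation:
pass 0 (initial): D(Z)={3,5,6}
pass 1: U {1,2,4,5,7}->{1}; X {1,2,3,4,6}->{4}; Z {3,5,6}->{5}
pass 2: U {1}->{}; X {4}->{}; Z {5}->{}
pass 3: no change
Fixpoint after 3 passes: D(Z) = {}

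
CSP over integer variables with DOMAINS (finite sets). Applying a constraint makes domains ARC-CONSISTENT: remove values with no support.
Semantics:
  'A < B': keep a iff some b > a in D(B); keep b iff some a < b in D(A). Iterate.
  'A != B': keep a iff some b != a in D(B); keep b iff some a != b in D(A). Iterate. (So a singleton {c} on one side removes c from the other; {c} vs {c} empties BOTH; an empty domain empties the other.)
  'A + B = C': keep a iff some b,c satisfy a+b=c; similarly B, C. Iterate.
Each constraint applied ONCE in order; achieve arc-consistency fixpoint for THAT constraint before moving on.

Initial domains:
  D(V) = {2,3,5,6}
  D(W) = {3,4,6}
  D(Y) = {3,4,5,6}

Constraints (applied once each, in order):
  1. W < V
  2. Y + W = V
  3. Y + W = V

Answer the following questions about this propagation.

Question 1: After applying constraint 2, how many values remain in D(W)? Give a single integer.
Constraint 1 (W < V) on D(W)={3,4,6} D(V)={2,3,5,6}: W {3,4,6}->{3,4}; V {2,3,5,6}->{5,6}
Constraint 2 (Y + W = V) on D(Y)={3,4,5,6} D(W)={3,4} D(V)={5,6}: Y {3,4,5,6}->{3}; W {3,4}->{3}; V {5,6}->{6}
So after constraint 2: D(W)={3}, size = 1

Answer: 1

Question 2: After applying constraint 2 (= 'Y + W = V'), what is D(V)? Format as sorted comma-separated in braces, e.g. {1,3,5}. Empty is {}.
Constraint 1 (W < V) on D(W)={3,4,6} D(V)={2,3,5,6}: W {3,4,6}->{3,4}; V {2,3,5,6}->{5,6}
Constraint 2 (Y + W = V) on D(Y)={3,4,5,6} D(W)={3,4} D(V)={5,6}: Y {3,4,5,6}->{3}; W {3,4}->{3}; V {5,6}->{6}
So after constraint 2: D(V) = {6}

Answer: {6}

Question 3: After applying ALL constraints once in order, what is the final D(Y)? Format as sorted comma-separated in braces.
Answer: {3}

Derivation:
Constraint 1 (W < V) on D(W)={3,4,6} D(V)={2,3,5,6}: W {3,4,6}->{3,4}; V {2,3,5,6}->{5,6}
Constraint 2 (Y + W = V) on D(Y)={3,4,5,6} D(W)={3,4} D(V)={5,6}: Y {3,4,5,6}->{3}; W {3,4}->{3}; V {5,6}->{6}
Constraint 3 (Y + W = V) on D(Y)={3} D(W)={3} D(V)={6}: no change
So after all 3 constraints: D(Y) = {3}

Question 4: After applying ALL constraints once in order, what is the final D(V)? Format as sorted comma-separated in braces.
Answer: {6}

Derivation:
Constraint 1 (W < V) on D(W)={3,4,6} D(V)={2,3,5,6}: W {3,4,6}->{3,4}; V {2,3,5,6}->{5,6}
Constraint 2 (Y + W = V) on D(Y)={3,4,5,6} D(W)={3,4} D(V)={5,6}: Y {3,4,5,6}->{3}; W {3,4}->{3}; V {5,6}->{6}
Constraint 3 (Y + W = V) on D(Y)={3} D(W)={3} D(V)={6}: no change
So after all 3 constraints: D(V) = {6}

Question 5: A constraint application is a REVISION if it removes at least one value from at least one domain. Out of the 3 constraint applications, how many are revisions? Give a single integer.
Answer: 2

Derivation:
Constraint 1 (W < V) on D(W)={3,4,6} D(V)={2,3,5,6}: W {3,4,6}->{3,4}; V {2,3,5,6}->{5,6} => REVISION
Constraint 2 (Y + W = V) on D(Y)={3,4,5,6} D(W)={3,4} D(V)={5,6}: Y {3,4,5,6}->{3}; W {3,4}->{3}; V {5,6}->{6} => REVISION
Constraint 3 (Y + W = V) on D(Y)={3} D(W)={3} D(V)={6}: no change => not a revision
Total revisions = 2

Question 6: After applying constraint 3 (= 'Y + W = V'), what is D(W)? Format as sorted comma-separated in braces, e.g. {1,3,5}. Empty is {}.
Answer: {3}

Derivation:
Constraint 1 (W < V) on D(W)={3,4,6} D(V)={2,3,5,6}: W {3,4,6}->{3,4}; V {2,3,5,6}->{5,6}
Constraint 2 (Y + W = V) on D(Y)={3,4,5,6} D(W)={3,4} D(V)={5,6}: Y {3,4,5,6}->{3}; W {3,4}->{3}; V {5,6}->{6}
Constraint 3 (Y + W = V) on D(Y)={3} D(W)={3} D(V)={6}: no change
So after constraint 3: D(W) = {3}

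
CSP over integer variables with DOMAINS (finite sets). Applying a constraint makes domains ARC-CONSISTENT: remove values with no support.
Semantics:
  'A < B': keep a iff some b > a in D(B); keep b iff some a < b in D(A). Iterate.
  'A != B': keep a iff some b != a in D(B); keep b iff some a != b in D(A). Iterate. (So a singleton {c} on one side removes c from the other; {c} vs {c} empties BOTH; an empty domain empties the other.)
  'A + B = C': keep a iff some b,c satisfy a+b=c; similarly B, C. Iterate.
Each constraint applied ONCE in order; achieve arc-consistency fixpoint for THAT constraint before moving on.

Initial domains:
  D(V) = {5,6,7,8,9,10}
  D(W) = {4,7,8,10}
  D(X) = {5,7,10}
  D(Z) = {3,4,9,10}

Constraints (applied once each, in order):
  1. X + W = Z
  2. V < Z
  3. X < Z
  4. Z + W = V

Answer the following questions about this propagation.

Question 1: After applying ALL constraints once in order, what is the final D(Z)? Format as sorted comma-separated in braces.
Constraint 1 (X + W = Z) on D(X)={5,7,10} D(W)={4,7,8,10} D(Z)={3,4,9,10}: X {5,7,10}->{5}; W {4,7,8,10}->{4}; Z {3,4,9,10}->{9}
Constraint 2 (V < Z) on D(V)={5,6,7,8,9,10} D(Z)={9}: V {5,6,7,8,9,10}->{5,6,7,8}
Constraint 3 (X < Z) on D(X)={5} D(Z)={9}: no change
Constraint 4 (Z + W = V) on D(Z)={9} D(W)={4} D(V)={5,6,7,8}: Z {9}->{}; W {4}->{}; V {5,6,7,8}->{}
So after all 4 constraints: D(Z) = {}

Answer: {}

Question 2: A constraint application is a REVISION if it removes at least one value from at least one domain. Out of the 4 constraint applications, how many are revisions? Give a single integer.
Constraint 1 (X + W = Z) on D(X)={5,7,10} D(W)={4,7,8,10} D(Z)={3,4,9,10}: X {5,7,10}->{5}; W {4,7,8,10}->{4}; Z {3,4,9,10}->{9} => REVISION
Constraint 2 (V < Z) on D(V)={5,6,7,8,9,10} D(Z)={9}: V {5,6,7,8,9,10}->{5,6,7,8} => REVISION
Constraint 3 (X < Z) on D(X)={5} D(Z)={9}: no change => not a revision
Constraint 4 (Z + W = V) on D(Z)={9} D(W)={4} D(V)={5,6,7,8}: Z {9}->{}; W {4}->{}; V {5,6,7,8}->{} => REVISION
Total revisions = 3

Answer: 3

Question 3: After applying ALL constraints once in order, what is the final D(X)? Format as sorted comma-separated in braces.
Answer: {5}

Derivation:
Constraint 1 (X + W = Z) on D(X)={5,7,10} D(W)={4,7,8,10} D(Z)={3,4,9,10}: X {5,7,10}->{5}; W {4,7,8,10}->{4}; Z {3,4,9,10}->{9}
Constraint 2 (V < Z) on D(V)={5,6,7,8,9,10} D(Z)={9}: V {5,6,7,8,9,10}->{5,6,7,8}
Constraint 3 (X < Z) on D(X)={5} D(Z)={9}: no change
Constraint 4 (Z + W = V) on D(Z)={9} D(W)={4} D(V)={5,6,7,8}: Z {9}->{}; W {4}->{}; V {5,6,7,8}->{}
So after all 4 constraints: D(X) = {5}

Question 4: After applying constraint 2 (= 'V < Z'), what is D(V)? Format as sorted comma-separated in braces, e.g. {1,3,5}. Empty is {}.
Answer: {5,6,7,8}

Derivation:
Constraint 1 (X + W = Z) on D(X)={5,7,10} D(W)={4,7,8,10} D(Z)={3,4,9,10}: X {5,7,10}->{5}; W {4,7,8,10}->{4}; Z {3,4,9,10}->{9}
Constraint 2 (V < Z) on D(V)={5,6,7,8,9,10} D(Z)={9}: V {5,6,7,8,9,10}->{5,6,7,8}
So after constraint 2: D(V) = {5,6,7,8}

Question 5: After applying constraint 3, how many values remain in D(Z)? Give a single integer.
Answer: 1

Derivation:
Constraint 1 (X + W = Z) on D(X)={5,7,10} D(W)={4,7,8,10} D(Z)={3,4,9,10}: X {5,7,10}->{5}; W {4,7,8,10}->{4}; Z {3,4,9,10}->{9}
Constraint 2 (V < Z) on D(V)={5,6,7,8,9,10} D(Z)={9}: V {5,6,7,8,9,10}->{5,6,7,8}
Constraint 3 (X < Z) on D(X)={5} D(Z)={9}: no change
So after constraint 3: D(Z)={9}, size = 1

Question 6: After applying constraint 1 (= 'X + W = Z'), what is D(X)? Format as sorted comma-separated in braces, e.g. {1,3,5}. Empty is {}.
Answer: {5}

Derivation:
Constraint 1 (X + W = Z) on D(X)={5,7,10} D(W)={4,7,8,10} D(Z)={3,4,9,10}: X {5,7,10}->{5}; W {4,7,8,10}->{4}; Z {3,4,9,10}->{9}
So after constraint 1: D(X) = {5}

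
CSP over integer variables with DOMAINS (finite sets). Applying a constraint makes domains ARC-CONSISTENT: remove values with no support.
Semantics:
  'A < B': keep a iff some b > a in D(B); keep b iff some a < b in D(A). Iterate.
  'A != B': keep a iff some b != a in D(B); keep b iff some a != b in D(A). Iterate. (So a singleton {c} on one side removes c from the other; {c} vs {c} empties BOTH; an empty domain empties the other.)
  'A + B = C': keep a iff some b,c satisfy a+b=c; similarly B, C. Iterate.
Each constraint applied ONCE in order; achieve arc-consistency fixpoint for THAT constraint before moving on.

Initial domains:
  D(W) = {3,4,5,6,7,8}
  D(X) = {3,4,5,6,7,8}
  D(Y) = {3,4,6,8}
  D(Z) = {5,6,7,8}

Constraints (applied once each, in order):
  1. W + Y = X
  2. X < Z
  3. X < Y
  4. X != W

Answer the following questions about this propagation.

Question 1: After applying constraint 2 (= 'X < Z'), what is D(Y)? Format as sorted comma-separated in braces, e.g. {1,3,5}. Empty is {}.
Constraint 1 (W + Y = X) on D(W)={3,4,5,6,7,8} D(Y)={3,4,6,8} D(X)={3,4,5,6,7,8}: W {3,4,5,6,7,8}->{3,4,5}; Y {3,4,6,8}->{3,4}; X {3,4,5,6,7,8}->{6,7,8}
Constraint 2 (X < Z) on D(X)={6,7,8} D(Z)={5,6,7,8}: X {6,7,8}->{6,7}; Z {5,6,7,8}->{7,8}
So after constraint 2: D(Y) = {3,4}

Answer: {3,4}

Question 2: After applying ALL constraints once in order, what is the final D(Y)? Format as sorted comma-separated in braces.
Constraint 1 (W + Y = X) on D(W)={3,4,5,6,7,8} D(Y)={3,4,6,8} D(X)={3,4,5,6,7,8}: W {3,4,5,6,7,8}->{3,4,5}; Y {3,4,6,8}->{3,4}; X {3,4,5,6,7,8}->{6,7,8}
Constraint 2 (X < Z) on D(X)={6,7,8} D(Z)={5,6,7,8}: X {6,7,8}->{6,7}; Z {5,6,7,8}->{7,8}
Constraint 3 (X < Y) on D(X)={6,7} D(Y)={3,4}: X {6,7}->{}; Y {3,4}->{}
Constraint 4 (X != W) on D(X)={} D(W)={3,4,5}: W {3,4,5}->{}
So after all 4 constraints: D(Y) = {}

Answer: {}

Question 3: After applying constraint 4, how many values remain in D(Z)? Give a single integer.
Answer: 2

Derivation:
Constraint 1 (W + Y = X) on D(W)={3,4,5,6,7,8} D(Y)={3,4,6,8} D(X)={3,4,5,6,7,8}: W {3,4,5,6,7,8}->{3,4,5}; Y {3,4,6,8}->{3,4}; X {3,4,5,6,7,8}->{6,7,8}
Constraint 2 (X < Z) on D(X)={6,7,8} D(Z)={5,6,7,8}: X {6,7,8}->{6,7}; Z {5,6,7,8}->{7,8}
Constraint 3 (X < Y) on D(X)={6,7} D(Y)={3,4}: X {6,7}->{}; Y {3,4}->{}
Constraint 4 (X != W) on D(X)={} D(W)={3,4,5}: W {3,4,5}->{}
So after constraint 4: D(Z)={7,8}, size = 2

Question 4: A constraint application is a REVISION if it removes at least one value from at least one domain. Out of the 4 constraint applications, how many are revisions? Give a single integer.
Answer: 4

Derivation:
Constraint 1 (W + Y = X) on D(W)={3,4,5,6,7,8} D(Y)={3,4,6,8} D(X)={3,4,5,6,7,8}: W {3,4,5,6,7,8}->{3,4,5}; Y {3,4,6,8}->{3,4}; X {3,4,5,6,7,8}->{6,7,8} => REVISION
Constraint 2 (X < Z) on D(X)={6,7,8} D(Z)={5,6,7,8}: X {6,7,8}->{6,7}; Z {5,6,7,8}->{7,8} => REVISION
Constraint 3 (X < Y) on D(X)={6,7} D(Y)={3,4}: X {6,7}->{}; Y {3,4}->{} => REVISION
Constraint 4 (X != W) on D(X)={} D(W)={3,4,5}: W {3,4,5}->{} => REVISION
Total revisions = 4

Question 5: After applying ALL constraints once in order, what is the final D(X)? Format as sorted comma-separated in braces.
Answer: {}

Derivation:
Constraint 1 (W + Y = X) on D(W)={3,4,5,6,7,8} D(Y)={3,4,6,8} D(X)={3,4,5,6,7,8}: W {3,4,5,6,7,8}->{3,4,5}; Y {3,4,6,8}->{3,4}; X {3,4,5,6,7,8}->{6,7,8}
Constraint 2 (X < Z) on D(X)={6,7,8} D(Z)={5,6,7,8}: X {6,7,8}->{6,7}; Z {5,6,7,8}->{7,8}
Constraint 3 (X < Y) on D(X)={6,7} D(Y)={3,4}: X {6,7}->{}; Y {3,4}->{}
Constraint 4 (X != W) on D(X)={} D(W)={3,4,5}: W {3,4,5}->{}
So after all 4 constraints: D(X) = {}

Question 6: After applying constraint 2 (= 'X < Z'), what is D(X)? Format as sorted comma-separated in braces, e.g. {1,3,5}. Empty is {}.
Constraint 1 (W + Y = X) on D(W)={3,4,5,6,7,8} D(Y)={3,4,6,8} D(X)={3,4,5,6,7,8}: W {3,4,5,6,7,8}->{3,4,5}; Y {3,4,6,8}->{3,4}; X {3,4,5,6,7,8}->{6,7,8}
Constraint 2 (X < Z) on D(X)={6,7,8} D(Z)={5,6,7,8}: X {6,7,8}->{6,7}; Z {5,6,7,8}->{7,8}
So after constraint 2: D(X) = {6,7}

Answer: {6,7}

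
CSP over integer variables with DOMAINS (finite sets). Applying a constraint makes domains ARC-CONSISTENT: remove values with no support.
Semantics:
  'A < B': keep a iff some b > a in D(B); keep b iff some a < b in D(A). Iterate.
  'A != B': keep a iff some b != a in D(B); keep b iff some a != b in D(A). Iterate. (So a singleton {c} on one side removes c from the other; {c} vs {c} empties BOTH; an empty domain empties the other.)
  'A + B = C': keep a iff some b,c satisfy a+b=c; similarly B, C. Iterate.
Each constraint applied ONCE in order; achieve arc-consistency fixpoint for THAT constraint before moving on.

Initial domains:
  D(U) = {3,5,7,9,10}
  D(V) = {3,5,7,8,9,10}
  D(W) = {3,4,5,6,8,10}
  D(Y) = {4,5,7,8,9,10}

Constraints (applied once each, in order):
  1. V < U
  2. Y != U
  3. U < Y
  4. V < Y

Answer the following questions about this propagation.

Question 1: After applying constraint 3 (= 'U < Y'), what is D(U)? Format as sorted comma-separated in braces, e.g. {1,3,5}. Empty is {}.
Answer: {5,7,9}

Derivation:
Constraint 1 (V < U) on D(V)={3,5,7,8,9,10} D(U)={3,5,7,9,10}: V {3,5,7,8,9,10}->{3,5,7,8,9}; U {3,5,7,9,10}->{5,7,9,10}
Constraint 2 (Y != U) on D(Y)={4,5,7,8,9,10} D(U)={5,7,9,10}: no change
Constraint 3 (U < Y) on D(U)={5,7,9,10} D(Y)={4,5,7,8,9,10}: U {5,7,9,10}->{5,7,9}; Y {4,5,7,8,9,10}->{7,8,9,10}
So after constraint 3: D(U) = {5,7,9}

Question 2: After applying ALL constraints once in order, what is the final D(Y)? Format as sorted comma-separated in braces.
Answer: {7,8,9,10}

Derivation:
Constraint 1 (V < U) on D(V)={3,5,7,8,9,10} D(U)={3,5,7,9,10}: V {3,5,7,8,9,10}->{3,5,7,8,9}; U {3,5,7,9,10}->{5,7,9,10}
Constraint 2 (Y != U) on D(Y)={4,5,7,8,9,10} D(U)={5,7,9,10}: no change
Constraint 3 (U < Y) on D(U)={5,7,9,10} D(Y)={4,5,7,8,9,10}: U {5,7,9,10}->{5,7,9}; Y {4,5,7,8,9,10}->{7,8,9,10}
Constraint 4 (V < Y) on D(V)={3,5,7,8,9} D(Y)={7,8,9,10}: no change
So after all 4 constraints: D(Y) = {7,8,9,10}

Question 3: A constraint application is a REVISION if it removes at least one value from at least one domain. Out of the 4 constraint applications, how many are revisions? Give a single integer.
Answer: 2

Derivation:
Constraint 1 (V < U) on D(V)={3,5,7,8,9,10} D(U)={3,5,7,9,10}: V {3,5,7,8,9,10}->{3,5,7,8,9}; U {3,5,7,9,10}->{5,7,9,10} => REVISION
Constraint 2 (Y != U) on D(Y)={4,5,7,8,9,10} D(U)={5,7,9,10}: no change => not a revision
Constraint 3 (U < Y) on D(U)={5,7,9,10} D(Y)={4,5,7,8,9,10}: U {5,7,9,10}->{5,7,9}; Y {4,5,7,8,9,10}->{7,8,9,10} => REVISION
Constraint 4 (V < Y) on D(V)={3,5,7,8,9} D(Y)={7,8,9,10}: no change => not a revision
Total revisions = 2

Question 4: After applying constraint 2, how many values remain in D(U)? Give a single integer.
Answer: 4

Derivation:
Constraint 1 (V < U) on D(V)={3,5,7,8,9,10} D(U)={3,5,7,9,10}: V {3,5,7,8,9,10}->{3,5,7,8,9}; U {3,5,7,9,10}->{5,7,9,10}
Constraint 2 (Y != U) on D(Y)={4,5,7,8,9,10} D(U)={5,7,9,10}: no change
So after constraint 2: D(U)={5,7,9,10}, size = 4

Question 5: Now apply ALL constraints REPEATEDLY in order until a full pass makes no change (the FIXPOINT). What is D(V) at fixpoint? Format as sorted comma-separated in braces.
pass 0 (initial): D(V)={3,5,7,8,9,10}
pass 1: U {3,5,7,9,10}->{5,7,9}; V {3,5,7,8,9,10}->{3,5,7,8,9}; Y {4,5,7,8,9,10}->{7,8,9,10}
pass 2: V {3,5,7,8,9}->{3,5,7,8}
pass 3: no change
Fixpoint after 3 passes: D(V) = {3,5,7,8}

Answer: {3,5,7,8}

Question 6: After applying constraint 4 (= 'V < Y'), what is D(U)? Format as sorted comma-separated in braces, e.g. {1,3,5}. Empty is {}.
Constraint 1 (V < U) on D(V)={3,5,7,8,9,10} D(U)={3,5,7,9,10}: V {3,5,7,8,9,10}->{3,5,7,8,9}; U {3,5,7,9,10}->{5,7,9,10}
Constraint 2 (Y != U) on D(Y)={4,5,7,8,9,10} D(U)={5,7,9,10}: no change
Constraint 3 (U < Y) on D(U)={5,7,9,10} D(Y)={4,5,7,8,9,10}: U {5,7,9,10}->{5,7,9}; Y {4,5,7,8,9,10}->{7,8,9,10}
Constraint 4 (V < Y) on D(V)={3,5,7,8,9} D(Y)={7,8,9,10}: no change
So after constraint 4: D(U) = {5,7,9}

Answer: {5,7,9}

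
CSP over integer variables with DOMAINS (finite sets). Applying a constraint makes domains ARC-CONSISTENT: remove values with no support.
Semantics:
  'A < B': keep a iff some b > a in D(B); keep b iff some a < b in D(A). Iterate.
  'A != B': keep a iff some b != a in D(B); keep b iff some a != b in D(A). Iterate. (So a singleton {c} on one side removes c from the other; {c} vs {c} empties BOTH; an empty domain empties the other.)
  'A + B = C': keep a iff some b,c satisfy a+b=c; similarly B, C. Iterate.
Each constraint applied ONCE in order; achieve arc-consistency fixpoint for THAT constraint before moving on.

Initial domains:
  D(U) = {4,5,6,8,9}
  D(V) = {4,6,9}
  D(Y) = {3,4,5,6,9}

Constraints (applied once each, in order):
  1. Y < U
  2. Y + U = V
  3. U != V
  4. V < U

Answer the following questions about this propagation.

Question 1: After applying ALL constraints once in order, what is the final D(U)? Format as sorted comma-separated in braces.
Constraint 1 (Y < U) on D(Y)={3,4,5,6,9} D(U)={4,5,6,8,9}: Y {3,4,5,6,9}->{3,4,5,6}
Constraint 2 (Y + U = V) on D(Y)={3,4,5,6} D(U)={4,5,6,8,9} D(V)={4,6,9}: Y {3,4,5,6}->{3,4,5}; U {4,5,6,8,9}->{4,5,6}; V {4,6,9}->{9}
Constraint 3 (U != V) on D(U)={4,5,6} D(V)={9}: no change
Constraint 4 (V < U) on D(V)={9} D(U)={4,5,6}: V {9}->{}; U {4,5,6}->{}
So after all 4 constraints: D(U) = {}

Answer: {}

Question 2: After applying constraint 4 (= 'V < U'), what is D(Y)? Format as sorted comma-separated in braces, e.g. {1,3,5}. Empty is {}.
Answer: {3,4,5}

Derivation:
Constraint 1 (Y < U) on D(Y)={3,4,5,6,9} D(U)={4,5,6,8,9}: Y {3,4,5,6,9}->{3,4,5,6}
Constraint 2 (Y + U = V) on D(Y)={3,4,5,6} D(U)={4,5,6,8,9} D(V)={4,6,9}: Y {3,4,5,6}->{3,4,5}; U {4,5,6,8,9}->{4,5,6}; V {4,6,9}->{9}
Constraint 3 (U != V) on D(U)={4,5,6} D(V)={9}: no change
Constraint 4 (V < U) on D(V)={9} D(U)={4,5,6}: V {9}->{}; U {4,5,6}->{}
So after constraint 4: D(Y) = {3,4,5}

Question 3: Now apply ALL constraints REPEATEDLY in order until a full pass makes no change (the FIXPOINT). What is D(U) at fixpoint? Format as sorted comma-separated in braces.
Answer: {}

Derivation:
pass 0 (initial): D(U)={4,5,6,8,9}
pass 1: U {4,5,6,8,9}->{}; V {4,6,9}->{}; Y {3,4,5,6,9}->{3,4,5}
pass 2: Y {3,4,5}->{}
pass 3: no change
Fixpoint after 3 passes: D(U) = {}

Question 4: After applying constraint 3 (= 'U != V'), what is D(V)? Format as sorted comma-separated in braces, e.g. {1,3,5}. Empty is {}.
Answer: {9}

Derivation:
Constraint 1 (Y < U) on D(Y)={3,4,5,6,9} D(U)={4,5,6,8,9}: Y {3,4,5,6,9}->{3,4,5,6}
Constraint 2 (Y + U = V) on D(Y)={3,4,5,6} D(U)={4,5,6,8,9} D(V)={4,6,9}: Y {3,4,5,6}->{3,4,5}; U {4,5,6,8,9}->{4,5,6}; V {4,6,9}->{9}
Constraint 3 (U != V) on D(U)={4,5,6} D(V)={9}: no change
So after constraint 3: D(V) = {9}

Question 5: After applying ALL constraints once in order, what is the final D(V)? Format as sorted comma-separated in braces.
Answer: {}

Derivation:
Constraint 1 (Y < U) on D(Y)={3,4,5,6,9} D(U)={4,5,6,8,9}: Y {3,4,5,6,9}->{3,4,5,6}
Constraint 2 (Y + U = V) on D(Y)={3,4,5,6} D(U)={4,5,6,8,9} D(V)={4,6,9}: Y {3,4,5,6}->{3,4,5}; U {4,5,6,8,9}->{4,5,6}; V {4,6,9}->{9}
Constraint 3 (U != V) on D(U)={4,5,6} D(V)={9}: no change
Constraint 4 (V < U) on D(V)={9} D(U)={4,5,6}: V {9}->{}; U {4,5,6}->{}
So after all 4 constraints: D(V) = {}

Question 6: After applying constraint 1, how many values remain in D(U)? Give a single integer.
Answer: 5

Derivation:
Constraint 1 (Y < U) on D(Y)={3,4,5,6,9} D(U)={4,5,6,8,9}: Y {3,4,5,6,9}->{3,4,5,6}
So after constraint 1: D(U)={4,5,6,8,9}, size = 5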